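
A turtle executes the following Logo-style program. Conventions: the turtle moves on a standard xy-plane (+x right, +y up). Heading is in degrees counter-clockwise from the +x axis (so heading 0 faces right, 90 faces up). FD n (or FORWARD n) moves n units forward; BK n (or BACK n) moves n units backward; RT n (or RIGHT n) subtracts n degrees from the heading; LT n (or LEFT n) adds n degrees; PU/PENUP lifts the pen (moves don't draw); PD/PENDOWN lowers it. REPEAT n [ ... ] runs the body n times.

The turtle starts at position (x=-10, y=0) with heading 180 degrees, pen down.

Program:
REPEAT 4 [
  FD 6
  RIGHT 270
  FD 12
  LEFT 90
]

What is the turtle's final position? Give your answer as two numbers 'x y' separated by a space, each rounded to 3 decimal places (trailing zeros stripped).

Executing turtle program step by step:
Start: pos=(-10,0), heading=180, pen down
REPEAT 4 [
  -- iteration 1/4 --
  FD 6: (-10,0) -> (-16,0) [heading=180, draw]
  RT 270: heading 180 -> 270
  FD 12: (-16,0) -> (-16,-12) [heading=270, draw]
  LT 90: heading 270 -> 0
  -- iteration 2/4 --
  FD 6: (-16,-12) -> (-10,-12) [heading=0, draw]
  RT 270: heading 0 -> 90
  FD 12: (-10,-12) -> (-10,0) [heading=90, draw]
  LT 90: heading 90 -> 180
  -- iteration 3/4 --
  FD 6: (-10,0) -> (-16,0) [heading=180, draw]
  RT 270: heading 180 -> 270
  FD 12: (-16,0) -> (-16,-12) [heading=270, draw]
  LT 90: heading 270 -> 0
  -- iteration 4/4 --
  FD 6: (-16,-12) -> (-10,-12) [heading=0, draw]
  RT 270: heading 0 -> 90
  FD 12: (-10,-12) -> (-10,0) [heading=90, draw]
  LT 90: heading 90 -> 180
]
Final: pos=(-10,0), heading=180, 8 segment(s) drawn

Answer: -10 0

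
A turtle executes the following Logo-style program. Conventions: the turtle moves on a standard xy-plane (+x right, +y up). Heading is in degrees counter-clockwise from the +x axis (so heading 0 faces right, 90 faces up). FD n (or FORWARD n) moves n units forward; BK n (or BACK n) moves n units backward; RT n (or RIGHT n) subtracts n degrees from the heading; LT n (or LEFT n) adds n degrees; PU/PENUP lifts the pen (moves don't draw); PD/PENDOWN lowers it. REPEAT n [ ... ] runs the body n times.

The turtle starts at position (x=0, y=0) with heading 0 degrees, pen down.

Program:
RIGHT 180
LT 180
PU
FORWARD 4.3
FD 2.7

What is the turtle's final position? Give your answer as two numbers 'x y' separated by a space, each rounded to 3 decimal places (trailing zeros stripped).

Answer: 7 0

Derivation:
Executing turtle program step by step:
Start: pos=(0,0), heading=0, pen down
RT 180: heading 0 -> 180
LT 180: heading 180 -> 0
PU: pen up
FD 4.3: (0,0) -> (4.3,0) [heading=0, move]
FD 2.7: (4.3,0) -> (7,0) [heading=0, move]
Final: pos=(7,0), heading=0, 0 segment(s) drawn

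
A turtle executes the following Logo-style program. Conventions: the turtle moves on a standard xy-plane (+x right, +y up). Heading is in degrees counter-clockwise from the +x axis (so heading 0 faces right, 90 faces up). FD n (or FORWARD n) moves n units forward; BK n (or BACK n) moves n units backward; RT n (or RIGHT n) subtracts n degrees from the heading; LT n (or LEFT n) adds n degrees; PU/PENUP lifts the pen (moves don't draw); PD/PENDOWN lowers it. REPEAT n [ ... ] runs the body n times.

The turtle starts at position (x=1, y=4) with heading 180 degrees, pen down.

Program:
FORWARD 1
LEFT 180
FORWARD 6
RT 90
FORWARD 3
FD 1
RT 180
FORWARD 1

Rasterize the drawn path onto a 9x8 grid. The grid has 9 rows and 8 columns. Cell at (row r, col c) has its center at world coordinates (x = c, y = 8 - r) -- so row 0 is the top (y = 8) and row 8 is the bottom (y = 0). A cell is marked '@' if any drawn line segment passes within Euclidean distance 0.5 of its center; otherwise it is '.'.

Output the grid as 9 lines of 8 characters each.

Answer: ........
........
........
........
@@@@@@@.
......@.
......@.
......@.
......@.

Derivation:
Segment 0: (1,4) -> (0,4)
Segment 1: (0,4) -> (6,4)
Segment 2: (6,4) -> (6,1)
Segment 3: (6,1) -> (6,-0)
Segment 4: (6,-0) -> (6,1)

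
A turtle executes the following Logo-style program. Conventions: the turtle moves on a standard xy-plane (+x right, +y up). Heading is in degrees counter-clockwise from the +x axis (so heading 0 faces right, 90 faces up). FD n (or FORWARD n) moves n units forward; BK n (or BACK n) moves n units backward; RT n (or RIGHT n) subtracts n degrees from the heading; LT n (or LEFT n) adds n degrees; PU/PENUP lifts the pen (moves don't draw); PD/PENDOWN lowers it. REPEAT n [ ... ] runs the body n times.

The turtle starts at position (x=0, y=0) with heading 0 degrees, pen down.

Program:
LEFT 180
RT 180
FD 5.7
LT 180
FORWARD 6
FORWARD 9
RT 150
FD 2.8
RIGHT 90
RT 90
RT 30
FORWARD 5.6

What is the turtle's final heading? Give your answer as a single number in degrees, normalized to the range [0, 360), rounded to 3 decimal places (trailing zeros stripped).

Answer: 180

Derivation:
Executing turtle program step by step:
Start: pos=(0,0), heading=0, pen down
LT 180: heading 0 -> 180
RT 180: heading 180 -> 0
FD 5.7: (0,0) -> (5.7,0) [heading=0, draw]
LT 180: heading 0 -> 180
FD 6: (5.7,0) -> (-0.3,0) [heading=180, draw]
FD 9: (-0.3,0) -> (-9.3,0) [heading=180, draw]
RT 150: heading 180 -> 30
FD 2.8: (-9.3,0) -> (-6.875,1.4) [heading=30, draw]
RT 90: heading 30 -> 300
RT 90: heading 300 -> 210
RT 30: heading 210 -> 180
FD 5.6: (-6.875,1.4) -> (-12.475,1.4) [heading=180, draw]
Final: pos=(-12.475,1.4), heading=180, 5 segment(s) drawn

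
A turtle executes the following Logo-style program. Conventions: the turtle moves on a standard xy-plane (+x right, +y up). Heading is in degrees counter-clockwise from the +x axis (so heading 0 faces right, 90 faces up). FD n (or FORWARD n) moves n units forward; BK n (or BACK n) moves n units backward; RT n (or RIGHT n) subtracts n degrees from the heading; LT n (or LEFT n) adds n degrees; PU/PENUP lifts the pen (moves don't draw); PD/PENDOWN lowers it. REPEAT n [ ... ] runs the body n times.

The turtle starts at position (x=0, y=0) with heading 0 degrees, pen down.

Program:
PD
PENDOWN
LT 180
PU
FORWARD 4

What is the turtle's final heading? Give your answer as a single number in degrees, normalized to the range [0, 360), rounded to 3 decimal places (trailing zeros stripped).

Answer: 180

Derivation:
Executing turtle program step by step:
Start: pos=(0,0), heading=0, pen down
PD: pen down
PD: pen down
LT 180: heading 0 -> 180
PU: pen up
FD 4: (0,0) -> (-4,0) [heading=180, move]
Final: pos=(-4,0), heading=180, 0 segment(s) drawn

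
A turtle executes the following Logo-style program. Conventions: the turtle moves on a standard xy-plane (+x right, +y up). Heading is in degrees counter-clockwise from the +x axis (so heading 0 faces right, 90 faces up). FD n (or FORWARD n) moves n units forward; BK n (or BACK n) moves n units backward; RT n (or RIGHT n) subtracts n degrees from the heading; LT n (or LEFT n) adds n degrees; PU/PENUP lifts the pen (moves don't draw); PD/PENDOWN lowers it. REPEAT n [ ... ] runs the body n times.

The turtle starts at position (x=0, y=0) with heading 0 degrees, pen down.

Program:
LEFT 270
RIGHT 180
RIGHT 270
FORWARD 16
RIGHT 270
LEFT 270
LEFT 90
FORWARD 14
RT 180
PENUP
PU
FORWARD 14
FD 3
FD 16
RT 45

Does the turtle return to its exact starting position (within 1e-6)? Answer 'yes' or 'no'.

Executing turtle program step by step:
Start: pos=(0,0), heading=0, pen down
LT 270: heading 0 -> 270
RT 180: heading 270 -> 90
RT 270: heading 90 -> 180
FD 16: (0,0) -> (-16,0) [heading=180, draw]
RT 270: heading 180 -> 270
LT 270: heading 270 -> 180
LT 90: heading 180 -> 270
FD 14: (-16,0) -> (-16,-14) [heading=270, draw]
RT 180: heading 270 -> 90
PU: pen up
PU: pen up
FD 14: (-16,-14) -> (-16,0) [heading=90, move]
FD 3: (-16,0) -> (-16,3) [heading=90, move]
FD 16: (-16,3) -> (-16,19) [heading=90, move]
RT 45: heading 90 -> 45
Final: pos=(-16,19), heading=45, 2 segment(s) drawn

Start position: (0, 0)
Final position: (-16, 19)
Distance = 24.839; >= 1e-6 -> NOT closed

Answer: no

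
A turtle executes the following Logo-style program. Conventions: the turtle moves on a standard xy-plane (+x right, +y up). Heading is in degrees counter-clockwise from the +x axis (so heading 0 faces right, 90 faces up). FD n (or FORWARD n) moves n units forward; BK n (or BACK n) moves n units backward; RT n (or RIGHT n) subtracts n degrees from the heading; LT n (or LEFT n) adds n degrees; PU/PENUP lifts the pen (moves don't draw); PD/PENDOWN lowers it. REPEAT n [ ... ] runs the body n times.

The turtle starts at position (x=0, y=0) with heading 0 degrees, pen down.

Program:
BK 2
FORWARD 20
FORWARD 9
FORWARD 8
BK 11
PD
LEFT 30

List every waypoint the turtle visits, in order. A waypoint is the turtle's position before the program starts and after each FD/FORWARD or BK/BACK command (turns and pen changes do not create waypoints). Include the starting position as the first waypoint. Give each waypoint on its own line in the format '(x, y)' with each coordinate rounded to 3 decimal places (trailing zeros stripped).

Executing turtle program step by step:
Start: pos=(0,0), heading=0, pen down
BK 2: (0,0) -> (-2,0) [heading=0, draw]
FD 20: (-2,0) -> (18,0) [heading=0, draw]
FD 9: (18,0) -> (27,0) [heading=0, draw]
FD 8: (27,0) -> (35,0) [heading=0, draw]
BK 11: (35,0) -> (24,0) [heading=0, draw]
PD: pen down
LT 30: heading 0 -> 30
Final: pos=(24,0), heading=30, 5 segment(s) drawn
Waypoints (6 total):
(0, 0)
(-2, 0)
(18, 0)
(27, 0)
(35, 0)
(24, 0)

Answer: (0, 0)
(-2, 0)
(18, 0)
(27, 0)
(35, 0)
(24, 0)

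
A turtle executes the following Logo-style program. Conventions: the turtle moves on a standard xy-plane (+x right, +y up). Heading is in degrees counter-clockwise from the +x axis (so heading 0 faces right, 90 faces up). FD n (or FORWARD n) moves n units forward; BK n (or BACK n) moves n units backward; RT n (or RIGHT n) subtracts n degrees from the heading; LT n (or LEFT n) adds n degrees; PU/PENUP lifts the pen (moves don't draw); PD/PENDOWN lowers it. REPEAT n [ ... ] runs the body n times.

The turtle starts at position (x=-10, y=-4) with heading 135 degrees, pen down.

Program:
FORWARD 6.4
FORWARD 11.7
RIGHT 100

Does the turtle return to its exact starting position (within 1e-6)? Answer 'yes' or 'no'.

Executing turtle program step by step:
Start: pos=(-10,-4), heading=135, pen down
FD 6.4: (-10,-4) -> (-14.525,0.525) [heading=135, draw]
FD 11.7: (-14.525,0.525) -> (-22.799,8.799) [heading=135, draw]
RT 100: heading 135 -> 35
Final: pos=(-22.799,8.799), heading=35, 2 segment(s) drawn

Start position: (-10, -4)
Final position: (-22.799, 8.799)
Distance = 18.1; >= 1e-6 -> NOT closed

Answer: no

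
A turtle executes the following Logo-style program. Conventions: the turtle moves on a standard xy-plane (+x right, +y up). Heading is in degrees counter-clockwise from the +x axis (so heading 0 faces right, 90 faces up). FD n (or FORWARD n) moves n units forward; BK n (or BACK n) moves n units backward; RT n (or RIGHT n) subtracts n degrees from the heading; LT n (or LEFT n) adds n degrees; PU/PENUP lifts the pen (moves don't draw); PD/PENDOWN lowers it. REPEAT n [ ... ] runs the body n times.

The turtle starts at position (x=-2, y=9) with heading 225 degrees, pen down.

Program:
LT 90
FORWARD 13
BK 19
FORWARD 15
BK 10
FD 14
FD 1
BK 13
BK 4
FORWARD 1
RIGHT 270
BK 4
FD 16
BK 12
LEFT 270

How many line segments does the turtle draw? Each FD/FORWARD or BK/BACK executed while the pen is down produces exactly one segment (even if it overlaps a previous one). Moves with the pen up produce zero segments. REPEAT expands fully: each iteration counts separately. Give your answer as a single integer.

Executing turtle program step by step:
Start: pos=(-2,9), heading=225, pen down
LT 90: heading 225 -> 315
FD 13: (-2,9) -> (7.192,-0.192) [heading=315, draw]
BK 19: (7.192,-0.192) -> (-6.243,13.243) [heading=315, draw]
FD 15: (-6.243,13.243) -> (4.364,2.636) [heading=315, draw]
BK 10: (4.364,2.636) -> (-2.707,9.707) [heading=315, draw]
FD 14: (-2.707,9.707) -> (7.192,-0.192) [heading=315, draw]
FD 1: (7.192,-0.192) -> (7.899,-0.899) [heading=315, draw]
BK 13: (7.899,-0.899) -> (-1.293,8.293) [heading=315, draw]
BK 4: (-1.293,8.293) -> (-4.121,11.121) [heading=315, draw]
FD 1: (-4.121,11.121) -> (-3.414,10.414) [heading=315, draw]
RT 270: heading 315 -> 45
BK 4: (-3.414,10.414) -> (-6.243,7.586) [heading=45, draw]
FD 16: (-6.243,7.586) -> (5.071,18.899) [heading=45, draw]
BK 12: (5.071,18.899) -> (-3.414,10.414) [heading=45, draw]
LT 270: heading 45 -> 315
Final: pos=(-3.414,10.414), heading=315, 12 segment(s) drawn
Segments drawn: 12

Answer: 12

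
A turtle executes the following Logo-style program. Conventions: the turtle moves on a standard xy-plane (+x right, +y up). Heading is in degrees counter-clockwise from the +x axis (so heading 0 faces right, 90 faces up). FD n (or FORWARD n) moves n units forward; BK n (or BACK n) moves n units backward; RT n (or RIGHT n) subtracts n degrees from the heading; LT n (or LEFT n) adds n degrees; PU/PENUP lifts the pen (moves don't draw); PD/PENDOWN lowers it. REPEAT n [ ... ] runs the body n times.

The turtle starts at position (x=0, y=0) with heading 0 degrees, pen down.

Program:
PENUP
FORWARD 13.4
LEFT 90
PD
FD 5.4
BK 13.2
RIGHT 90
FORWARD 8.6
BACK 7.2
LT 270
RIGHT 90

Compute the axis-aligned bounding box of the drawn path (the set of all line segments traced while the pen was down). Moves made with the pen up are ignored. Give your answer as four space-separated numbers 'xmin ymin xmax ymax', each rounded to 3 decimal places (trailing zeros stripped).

Answer: 13.4 -7.8 22 5.4

Derivation:
Executing turtle program step by step:
Start: pos=(0,0), heading=0, pen down
PU: pen up
FD 13.4: (0,0) -> (13.4,0) [heading=0, move]
LT 90: heading 0 -> 90
PD: pen down
FD 5.4: (13.4,0) -> (13.4,5.4) [heading=90, draw]
BK 13.2: (13.4,5.4) -> (13.4,-7.8) [heading=90, draw]
RT 90: heading 90 -> 0
FD 8.6: (13.4,-7.8) -> (22,-7.8) [heading=0, draw]
BK 7.2: (22,-7.8) -> (14.8,-7.8) [heading=0, draw]
LT 270: heading 0 -> 270
RT 90: heading 270 -> 180
Final: pos=(14.8,-7.8), heading=180, 4 segment(s) drawn

Segment endpoints: x in {13.4, 14.8, 22}, y in {-7.8, 0, 5.4}
xmin=13.4, ymin=-7.8, xmax=22, ymax=5.4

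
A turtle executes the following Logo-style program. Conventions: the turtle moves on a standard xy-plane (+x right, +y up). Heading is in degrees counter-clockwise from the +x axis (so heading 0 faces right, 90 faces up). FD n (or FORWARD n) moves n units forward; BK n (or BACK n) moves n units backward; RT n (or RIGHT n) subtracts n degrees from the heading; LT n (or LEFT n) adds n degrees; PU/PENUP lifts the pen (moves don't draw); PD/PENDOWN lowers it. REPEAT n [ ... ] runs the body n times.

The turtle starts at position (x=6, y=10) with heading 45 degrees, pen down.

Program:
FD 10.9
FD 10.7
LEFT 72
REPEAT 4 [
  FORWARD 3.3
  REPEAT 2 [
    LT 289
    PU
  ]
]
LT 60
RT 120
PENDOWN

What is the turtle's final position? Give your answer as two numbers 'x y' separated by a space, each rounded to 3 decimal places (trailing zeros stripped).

Answer: 21.627 28.641

Derivation:
Executing turtle program step by step:
Start: pos=(6,10), heading=45, pen down
FD 10.9: (6,10) -> (13.707,17.707) [heading=45, draw]
FD 10.7: (13.707,17.707) -> (21.274,25.274) [heading=45, draw]
LT 72: heading 45 -> 117
REPEAT 4 [
  -- iteration 1/4 --
  FD 3.3: (21.274,25.274) -> (19.775,28.214) [heading=117, draw]
  REPEAT 2 [
    -- iteration 1/2 --
    LT 289: heading 117 -> 46
    PU: pen up
    -- iteration 2/2 --
    LT 289: heading 46 -> 335
    PU: pen up
  ]
  -- iteration 2/4 --
  FD 3.3: (19.775,28.214) -> (22.766,26.819) [heading=335, move]
  REPEAT 2 [
    -- iteration 1/2 --
    LT 289: heading 335 -> 264
    PU: pen up
    -- iteration 2/2 --
    LT 289: heading 264 -> 193
    PU: pen up
  ]
  -- iteration 3/4 --
  FD 3.3: (22.766,26.819) -> (19.551,26.077) [heading=193, move]
  REPEAT 2 [
    -- iteration 1/2 --
    LT 289: heading 193 -> 122
    PU: pen up
    -- iteration 2/2 --
    LT 289: heading 122 -> 51
    PU: pen up
  ]
  -- iteration 4/4 --
  FD 3.3: (19.551,26.077) -> (21.627,28.641) [heading=51, move]
  REPEAT 2 [
    -- iteration 1/2 --
    LT 289: heading 51 -> 340
    PU: pen up
    -- iteration 2/2 --
    LT 289: heading 340 -> 269
    PU: pen up
  ]
]
LT 60: heading 269 -> 329
RT 120: heading 329 -> 209
PD: pen down
Final: pos=(21.627,28.641), heading=209, 3 segment(s) drawn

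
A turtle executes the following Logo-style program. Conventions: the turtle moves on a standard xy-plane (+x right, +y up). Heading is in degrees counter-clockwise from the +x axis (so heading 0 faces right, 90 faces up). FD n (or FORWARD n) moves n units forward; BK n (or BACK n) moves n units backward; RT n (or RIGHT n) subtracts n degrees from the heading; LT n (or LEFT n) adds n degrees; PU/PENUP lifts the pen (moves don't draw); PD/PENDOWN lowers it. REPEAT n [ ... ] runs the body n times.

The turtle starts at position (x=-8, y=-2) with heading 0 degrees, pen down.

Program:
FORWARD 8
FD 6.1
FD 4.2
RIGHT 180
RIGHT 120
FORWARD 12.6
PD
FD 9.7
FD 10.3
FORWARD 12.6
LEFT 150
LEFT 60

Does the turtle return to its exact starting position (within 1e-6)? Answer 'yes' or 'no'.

Executing turtle program step by step:
Start: pos=(-8,-2), heading=0, pen down
FD 8: (-8,-2) -> (0,-2) [heading=0, draw]
FD 6.1: (0,-2) -> (6.1,-2) [heading=0, draw]
FD 4.2: (6.1,-2) -> (10.3,-2) [heading=0, draw]
RT 180: heading 0 -> 180
RT 120: heading 180 -> 60
FD 12.6: (10.3,-2) -> (16.6,8.912) [heading=60, draw]
PD: pen down
FD 9.7: (16.6,8.912) -> (21.45,17.312) [heading=60, draw]
FD 10.3: (21.45,17.312) -> (26.6,26.232) [heading=60, draw]
FD 12.6: (26.6,26.232) -> (32.9,37.144) [heading=60, draw]
LT 150: heading 60 -> 210
LT 60: heading 210 -> 270
Final: pos=(32.9,37.144), heading=270, 7 segment(s) drawn

Start position: (-8, -2)
Final position: (32.9, 37.144)
Distance = 56.614; >= 1e-6 -> NOT closed

Answer: no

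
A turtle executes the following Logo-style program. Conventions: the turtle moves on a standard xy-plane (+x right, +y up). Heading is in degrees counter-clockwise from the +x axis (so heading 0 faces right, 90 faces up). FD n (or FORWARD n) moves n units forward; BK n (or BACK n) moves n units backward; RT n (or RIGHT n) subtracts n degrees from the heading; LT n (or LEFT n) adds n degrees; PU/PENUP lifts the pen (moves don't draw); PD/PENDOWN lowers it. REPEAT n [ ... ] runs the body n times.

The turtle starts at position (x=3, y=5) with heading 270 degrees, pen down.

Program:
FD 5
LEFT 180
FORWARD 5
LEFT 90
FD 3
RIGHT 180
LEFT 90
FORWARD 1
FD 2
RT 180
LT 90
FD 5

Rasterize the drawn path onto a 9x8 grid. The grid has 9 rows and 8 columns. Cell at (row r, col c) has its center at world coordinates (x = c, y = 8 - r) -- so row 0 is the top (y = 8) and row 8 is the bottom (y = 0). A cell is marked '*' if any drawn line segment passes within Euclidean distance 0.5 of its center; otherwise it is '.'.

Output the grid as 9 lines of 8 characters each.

Answer: ******..
*.......
*.......
****....
...*....
...*....
...*....
...*....
...*....

Derivation:
Segment 0: (3,5) -> (3,0)
Segment 1: (3,0) -> (3,5)
Segment 2: (3,5) -> (0,5)
Segment 3: (0,5) -> (0,6)
Segment 4: (0,6) -> (0,8)
Segment 5: (0,8) -> (5,8)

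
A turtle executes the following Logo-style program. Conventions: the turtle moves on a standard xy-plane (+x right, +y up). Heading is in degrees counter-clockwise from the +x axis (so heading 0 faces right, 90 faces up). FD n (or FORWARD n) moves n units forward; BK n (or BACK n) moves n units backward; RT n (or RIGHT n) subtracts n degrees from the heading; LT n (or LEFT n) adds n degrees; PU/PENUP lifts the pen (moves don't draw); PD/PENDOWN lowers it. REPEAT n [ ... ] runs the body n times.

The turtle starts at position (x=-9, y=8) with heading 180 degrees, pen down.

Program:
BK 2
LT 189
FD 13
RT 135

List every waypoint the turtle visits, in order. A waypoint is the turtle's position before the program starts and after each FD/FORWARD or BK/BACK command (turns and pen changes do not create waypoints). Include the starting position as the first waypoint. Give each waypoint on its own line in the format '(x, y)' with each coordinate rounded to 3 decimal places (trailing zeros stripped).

Answer: (-9, 8)
(-7, 8)
(5.84, 10.034)

Derivation:
Executing turtle program step by step:
Start: pos=(-9,8), heading=180, pen down
BK 2: (-9,8) -> (-7,8) [heading=180, draw]
LT 189: heading 180 -> 9
FD 13: (-7,8) -> (5.84,10.034) [heading=9, draw]
RT 135: heading 9 -> 234
Final: pos=(5.84,10.034), heading=234, 2 segment(s) drawn
Waypoints (3 total):
(-9, 8)
(-7, 8)
(5.84, 10.034)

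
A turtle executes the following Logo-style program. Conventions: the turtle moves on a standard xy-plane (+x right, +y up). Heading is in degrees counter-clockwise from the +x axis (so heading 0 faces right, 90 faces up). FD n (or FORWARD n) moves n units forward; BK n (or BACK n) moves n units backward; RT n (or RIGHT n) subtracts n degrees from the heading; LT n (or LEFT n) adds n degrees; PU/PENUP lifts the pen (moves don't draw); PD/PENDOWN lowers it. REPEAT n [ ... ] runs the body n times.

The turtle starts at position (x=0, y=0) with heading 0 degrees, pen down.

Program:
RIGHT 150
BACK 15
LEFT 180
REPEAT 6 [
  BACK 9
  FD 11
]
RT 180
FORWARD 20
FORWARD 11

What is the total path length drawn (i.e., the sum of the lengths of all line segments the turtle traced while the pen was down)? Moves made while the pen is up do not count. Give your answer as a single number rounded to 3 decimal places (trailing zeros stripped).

Answer: 166

Derivation:
Executing turtle program step by step:
Start: pos=(0,0), heading=0, pen down
RT 150: heading 0 -> 210
BK 15: (0,0) -> (12.99,7.5) [heading=210, draw]
LT 180: heading 210 -> 30
REPEAT 6 [
  -- iteration 1/6 --
  BK 9: (12.99,7.5) -> (5.196,3) [heading=30, draw]
  FD 11: (5.196,3) -> (14.722,8.5) [heading=30, draw]
  -- iteration 2/6 --
  BK 9: (14.722,8.5) -> (6.928,4) [heading=30, draw]
  FD 11: (6.928,4) -> (16.454,9.5) [heading=30, draw]
  -- iteration 3/6 --
  BK 9: (16.454,9.5) -> (8.66,5) [heading=30, draw]
  FD 11: (8.66,5) -> (18.187,10.5) [heading=30, draw]
  -- iteration 4/6 --
  BK 9: (18.187,10.5) -> (10.392,6) [heading=30, draw]
  FD 11: (10.392,6) -> (19.919,11.5) [heading=30, draw]
  -- iteration 5/6 --
  BK 9: (19.919,11.5) -> (12.124,7) [heading=30, draw]
  FD 11: (12.124,7) -> (21.651,12.5) [heading=30, draw]
  -- iteration 6/6 --
  BK 9: (21.651,12.5) -> (13.856,8) [heading=30, draw]
  FD 11: (13.856,8) -> (23.383,13.5) [heading=30, draw]
]
RT 180: heading 30 -> 210
FD 20: (23.383,13.5) -> (6.062,3.5) [heading=210, draw]
FD 11: (6.062,3.5) -> (-3.464,-2) [heading=210, draw]
Final: pos=(-3.464,-2), heading=210, 15 segment(s) drawn

Segment lengths:
  seg 1: (0,0) -> (12.99,7.5), length = 15
  seg 2: (12.99,7.5) -> (5.196,3), length = 9
  seg 3: (5.196,3) -> (14.722,8.5), length = 11
  seg 4: (14.722,8.5) -> (6.928,4), length = 9
  seg 5: (6.928,4) -> (16.454,9.5), length = 11
  seg 6: (16.454,9.5) -> (8.66,5), length = 9
  seg 7: (8.66,5) -> (18.187,10.5), length = 11
  seg 8: (18.187,10.5) -> (10.392,6), length = 9
  seg 9: (10.392,6) -> (19.919,11.5), length = 11
  seg 10: (19.919,11.5) -> (12.124,7), length = 9
  seg 11: (12.124,7) -> (21.651,12.5), length = 11
  seg 12: (21.651,12.5) -> (13.856,8), length = 9
  seg 13: (13.856,8) -> (23.383,13.5), length = 11
  seg 14: (23.383,13.5) -> (6.062,3.5), length = 20
  seg 15: (6.062,3.5) -> (-3.464,-2), length = 11
Total = 166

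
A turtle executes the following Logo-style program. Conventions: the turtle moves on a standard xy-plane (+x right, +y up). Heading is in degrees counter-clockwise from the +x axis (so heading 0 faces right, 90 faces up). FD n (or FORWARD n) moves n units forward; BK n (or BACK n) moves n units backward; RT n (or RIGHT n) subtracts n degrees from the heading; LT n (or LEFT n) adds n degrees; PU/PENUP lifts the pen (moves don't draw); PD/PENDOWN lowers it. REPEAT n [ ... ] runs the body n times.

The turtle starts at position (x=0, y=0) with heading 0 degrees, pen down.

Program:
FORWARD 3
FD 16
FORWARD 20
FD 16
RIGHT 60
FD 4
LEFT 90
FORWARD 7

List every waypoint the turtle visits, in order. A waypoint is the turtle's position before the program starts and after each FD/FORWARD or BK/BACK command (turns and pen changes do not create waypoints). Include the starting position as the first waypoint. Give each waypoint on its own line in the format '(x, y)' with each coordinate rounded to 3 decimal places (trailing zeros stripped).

Answer: (0, 0)
(3, 0)
(19, 0)
(39, 0)
(55, 0)
(57, -3.464)
(63.062, 0.036)

Derivation:
Executing turtle program step by step:
Start: pos=(0,0), heading=0, pen down
FD 3: (0,0) -> (3,0) [heading=0, draw]
FD 16: (3,0) -> (19,0) [heading=0, draw]
FD 20: (19,0) -> (39,0) [heading=0, draw]
FD 16: (39,0) -> (55,0) [heading=0, draw]
RT 60: heading 0 -> 300
FD 4: (55,0) -> (57,-3.464) [heading=300, draw]
LT 90: heading 300 -> 30
FD 7: (57,-3.464) -> (63.062,0.036) [heading=30, draw]
Final: pos=(63.062,0.036), heading=30, 6 segment(s) drawn
Waypoints (7 total):
(0, 0)
(3, 0)
(19, 0)
(39, 0)
(55, 0)
(57, -3.464)
(63.062, 0.036)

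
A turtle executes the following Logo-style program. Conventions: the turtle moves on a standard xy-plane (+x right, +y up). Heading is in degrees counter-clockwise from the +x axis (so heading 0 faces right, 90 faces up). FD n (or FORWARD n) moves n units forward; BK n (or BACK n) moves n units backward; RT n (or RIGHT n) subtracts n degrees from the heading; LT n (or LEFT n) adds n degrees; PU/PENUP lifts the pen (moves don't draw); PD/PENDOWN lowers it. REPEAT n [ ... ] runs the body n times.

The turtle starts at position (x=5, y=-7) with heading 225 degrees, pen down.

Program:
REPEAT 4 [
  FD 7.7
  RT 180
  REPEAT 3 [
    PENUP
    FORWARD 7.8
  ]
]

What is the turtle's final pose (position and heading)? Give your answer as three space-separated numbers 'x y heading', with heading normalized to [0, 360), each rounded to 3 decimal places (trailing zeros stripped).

Executing turtle program step by step:
Start: pos=(5,-7), heading=225, pen down
REPEAT 4 [
  -- iteration 1/4 --
  FD 7.7: (5,-7) -> (-0.445,-12.445) [heading=225, draw]
  RT 180: heading 225 -> 45
  REPEAT 3 [
    -- iteration 1/3 --
    PU: pen up
    FD 7.8: (-0.445,-12.445) -> (5.071,-6.929) [heading=45, move]
    -- iteration 2/3 --
    PU: pen up
    FD 7.8: (5.071,-6.929) -> (10.586,-1.414) [heading=45, move]
    -- iteration 3/3 --
    PU: pen up
    FD 7.8: (10.586,-1.414) -> (16.102,4.102) [heading=45, move]
  ]
  -- iteration 2/4 --
  FD 7.7: (16.102,4.102) -> (21.546,9.546) [heading=45, move]
  RT 180: heading 45 -> 225
  REPEAT 3 [
    -- iteration 1/3 --
    PU: pen up
    FD 7.8: (21.546,9.546) -> (16.031,4.031) [heading=225, move]
    -- iteration 2/3 --
    PU: pen up
    FD 7.8: (16.031,4.031) -> (10.515,-1.485) [heading=225, move]
    -- iteration 3/3 --
    PU: pen up
    FD 7.8: (10.515,-1.485) -> (5,-7) [heading=225, move]
  ]
  -- iteration 3/4 --
  FD 7.7: (5,-7) -> (-0.445,-12.445) [heading=225, move]
  RT 180: heading 225 -> 45
  REPEAT 3 [
    -- iteration 1/3 --
    PU: pen up
    FD 7.8: (-0.445,-12.445) -> (5.071,-6.929) [heading=45, move]
    -- iteration 2/3 --
    PU: pen up
    FD 7.8: (5.071,-6.929) -> (10.586,-1.414) [heading=45, move]
    -- iteration 3/3 --
    PU: pen up
    FD 7.8: (10.586,-1.414) -> (16.102,4.102) [heading=45, move]
  ]
  -- iteration 4/4 --
  FD 7.7: (16.102,4.102) -> (21.546,9.546) [heading=45, move]
  RT 180: heading 45 -> 225
  REPEAT 3 [
    -- iteration 1/3 --
    PU: pen up
    FD 7.8: (21.546,9.546) -> (16.031,4.031) [heading=225, move]
    -- iteration 2/3 --
    PU: pen up
    FD 7.8: (16.031,4.031) -> (10.515,-1.485) [heading=225, move]
    -- iteration 3/3 --
    PU: pen up
    FD 7.8: (10.515,-1.485) -> (5,-7) [heading=225, move]
  ]
]
Final: pos=(5,-7), heading=225, 1 segment(s) drawn

Answer: 5 -7 225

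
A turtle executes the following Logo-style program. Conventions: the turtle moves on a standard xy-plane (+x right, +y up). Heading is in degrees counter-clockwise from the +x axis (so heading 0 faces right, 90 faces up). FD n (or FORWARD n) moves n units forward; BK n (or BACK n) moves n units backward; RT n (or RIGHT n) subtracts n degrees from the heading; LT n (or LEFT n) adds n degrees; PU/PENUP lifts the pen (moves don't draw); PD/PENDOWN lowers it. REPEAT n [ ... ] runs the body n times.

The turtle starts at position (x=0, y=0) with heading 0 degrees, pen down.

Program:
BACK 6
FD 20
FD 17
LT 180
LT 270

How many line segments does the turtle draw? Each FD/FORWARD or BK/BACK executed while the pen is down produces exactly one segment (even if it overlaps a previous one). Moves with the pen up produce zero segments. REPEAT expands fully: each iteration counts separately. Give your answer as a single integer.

Executing turtle program step by step:
Start: pos=(0,0), heading=0, pen down
BK 6: (0,0) -> (-6,0) [heading=0, draw]
FD 20: (-6,0) -> (14,0) [heading=0, draw]
FD 17: (14,0) -> (31,0) [heading=0, draw]
LT 180: heading 0 -> 180
LT 270: heading 180 -> 90
Final: pos=(31,0), heading=90, 3 segment(s) drawn
Segments drawn: 3

Answer: 3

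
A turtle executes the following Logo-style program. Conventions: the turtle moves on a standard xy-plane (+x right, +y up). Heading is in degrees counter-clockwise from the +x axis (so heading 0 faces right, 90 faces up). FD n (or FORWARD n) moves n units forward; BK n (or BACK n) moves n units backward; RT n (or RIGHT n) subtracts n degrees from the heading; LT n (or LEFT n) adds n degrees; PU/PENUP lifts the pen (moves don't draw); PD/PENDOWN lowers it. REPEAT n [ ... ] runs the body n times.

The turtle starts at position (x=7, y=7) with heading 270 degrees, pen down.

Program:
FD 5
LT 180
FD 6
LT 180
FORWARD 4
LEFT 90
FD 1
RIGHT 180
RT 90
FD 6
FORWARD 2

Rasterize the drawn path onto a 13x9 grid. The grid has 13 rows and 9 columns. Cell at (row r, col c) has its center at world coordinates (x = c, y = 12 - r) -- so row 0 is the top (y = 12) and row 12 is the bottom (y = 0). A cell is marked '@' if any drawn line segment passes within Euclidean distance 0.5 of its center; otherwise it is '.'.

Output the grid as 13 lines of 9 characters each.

Segment 0: (7,7) -> (7,2)
Segment 1: (7,2) -> (7,8)
Segment 2: (7,8) -> (7,4)
Segment 3: (7,4) -> (8,4)
Segment 4: (8,4) -> (8,10)
Segment 5: (8,10) -> (8,12)

Answer: ........@
........@
........@
........@
.......@@
.......@@
.......@@
.......@@
.......@@
.......@.
.......@.
.........
.........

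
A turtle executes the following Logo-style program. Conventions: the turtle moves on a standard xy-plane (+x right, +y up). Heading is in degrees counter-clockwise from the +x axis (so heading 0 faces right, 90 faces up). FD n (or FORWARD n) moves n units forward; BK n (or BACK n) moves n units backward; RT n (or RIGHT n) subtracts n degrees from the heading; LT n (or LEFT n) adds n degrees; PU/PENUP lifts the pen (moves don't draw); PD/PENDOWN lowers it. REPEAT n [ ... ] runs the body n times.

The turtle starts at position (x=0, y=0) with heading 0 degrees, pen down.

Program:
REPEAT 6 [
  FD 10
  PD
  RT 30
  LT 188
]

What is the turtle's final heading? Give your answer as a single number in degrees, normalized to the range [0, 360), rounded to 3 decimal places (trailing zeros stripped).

Answer: 228

Derivation:
Executing turtle program step by step:
Start: pos=(0,0), heading=0, pen down
REPEAT 6 [
  -- iteration 1/6 --
  FD 10: (0,0) -> (10,0) [heading=0, draw]
  PD: pen down
  RT 30: heading 0 -> 330
  LT 188: heading 330 -> 158
  -- iteration 2/6 --
  FD 10: (10,0) -> (0.728,3.746) [heading=158, draw]
  PD: pen down
  RT 30: heading 158 -> 128
  LT 188: heading 128 -> 316
  -- iteration 3/6 --
  FD 10: (0.728,3.746) -> (7.922,-3.201) [heading=316, draw]
  PD: pen down
  RT 30: heading 316 -> 286
  LT 188: heading 286 -> 114
  -- iteration 4/6 --
  FD 10: (7.922,-3.201) -> (3.854,5.935) [heading=114, draw]
  PD: pen down
  RT 30: heading 114 -> 84
  LT 188: heading 84 -> 272
  -- iteration 5/6 --
  FD 10: (3.854,5.935) -> (4.203,-4.059) [heading=272, draw]
  PD: pen down
  RT 30: heading 272 -> 242
  LT 188: heading 242 -> 70
  -- iteration 6/6 --
  FD 10: (4.203,-4.059) -> (7.623,5.338) [heading=70, draw]
  PD: pen down
  RT 30: heading 70 -> 40
  LT 188: heading 40 -> 228
]
Final: pos=(7.623,5.338), heading=228, 6 segment(s) drawn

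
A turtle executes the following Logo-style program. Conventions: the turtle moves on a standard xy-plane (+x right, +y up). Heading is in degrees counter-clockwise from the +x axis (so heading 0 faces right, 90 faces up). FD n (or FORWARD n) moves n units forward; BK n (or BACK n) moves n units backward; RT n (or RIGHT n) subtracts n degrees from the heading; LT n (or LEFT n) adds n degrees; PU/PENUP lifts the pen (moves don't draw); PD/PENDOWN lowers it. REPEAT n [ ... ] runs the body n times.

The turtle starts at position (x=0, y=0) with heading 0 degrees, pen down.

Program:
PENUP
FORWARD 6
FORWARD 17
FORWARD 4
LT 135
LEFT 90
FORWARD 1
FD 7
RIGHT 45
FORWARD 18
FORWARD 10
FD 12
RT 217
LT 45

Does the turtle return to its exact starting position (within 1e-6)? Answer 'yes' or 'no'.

Answer: no

Derivation:
Executing turtle program step by step:
Start: pos=(0,0), heading=0, pen down
PU: pen up
FD 6: (0,0) -> (6,0) [heading=0, move]
FD 17: (6,0) -> (23,0) [heading=0, move]
FD 4: (23,0) -> (27,0) [heading=0, move]
LT 135: heading 0 -> 135
LT 90: heading 135 -> 225
FD 1: (27,0) -> (26.293,-0.707) [heading=225, move]
FD 7: (26.293,-0.707) -> (21.343,-5.657) [heading=225, move]
RT 45: heading 225 -> 180
FD 18: (21.343,-5.657) -> (3.343,-5.657) [heading=180, move]
FD 10: (3.343,-5.657) -> (-6.657,-5.657) [heading=180, move]
FD 12: (-6.657,-5.657) -> (-18.657,-5.657) [heading=180, move]
RT 217: heading 180 -> 323
LT 45: heading 323 -> 8
Final: pos=(-18.657,-5.657), heading=8, 0 segment(s) drawn

Start position: (0, 0)
Final position: (-18.657, -5.657)
Distance = 19.496; >= 1e-6 -> NOT closed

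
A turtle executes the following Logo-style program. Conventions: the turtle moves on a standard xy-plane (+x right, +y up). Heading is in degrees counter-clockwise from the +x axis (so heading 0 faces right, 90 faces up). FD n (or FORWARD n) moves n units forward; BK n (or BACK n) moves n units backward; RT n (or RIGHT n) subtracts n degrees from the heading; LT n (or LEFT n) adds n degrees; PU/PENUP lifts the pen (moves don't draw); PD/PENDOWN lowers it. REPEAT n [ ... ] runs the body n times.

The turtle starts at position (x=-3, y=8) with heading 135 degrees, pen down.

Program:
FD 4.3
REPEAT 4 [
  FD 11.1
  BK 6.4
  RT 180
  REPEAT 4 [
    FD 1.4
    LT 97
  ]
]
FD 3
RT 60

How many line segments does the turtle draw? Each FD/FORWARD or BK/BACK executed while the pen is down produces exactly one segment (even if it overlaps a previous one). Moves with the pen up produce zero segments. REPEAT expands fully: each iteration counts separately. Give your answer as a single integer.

Answer: 26

Derivation:
Executing turtle program step by step:
Start: pos=(-3,8), heading=135, pen down
FD 4.3: (-3,8) -> (-6.041,11.041) [heading=135, draw]
REPEAT 4 [
  -- iteration 1/4 --
  FD 11.1: (-6.041,11.041) -> (-13.889,18.889) [heading=135, draw]
  BK 6.4: (-13.889,18.889) -> (-9.364,14.364) [heading=135, draw]
  RT 180: heading 135 -> 315
  REPEAT 4 [
    -- iteration 1/4 --
    FD 1.4: (-9.364,14.364) -> (-8.374,13.374) [heading=315, draw]
    LT 97: heading 315 -> 52
    -- iteration 2/4 --
    FD 1.4: (-8.374,13.374) -> (-7.512,14.477) [heading=52, draw]
    LT 97: heading 52 -> 149
    -- iteration 3/4 --
    FD 1.4: (-7.512,14.477) -> (-8.712,15.198) [heading=149, draw]
    LT 97: heading 149 -> 246
    -- iteration 4/4 --
    FD 1.4: (-8.712,15.198) -> (-9.282,13.919) [heading=246, draw]
    LT 97: heading 246 -> 343
  ]
  -- iteration 2/4 --
  FD 11.1: (-9.282,13.919) -> (1.333,10.674) [heading=343, draw]
  BK 6.4: (1.333,10.674) -> (-4.787,12.545) [heading=343, draw]
  RT 180: heading 343 -> 163
  REPEAT 4 [
    -- iteration 1/4 --
    FD 1.4: (-4.787,12.545) -> (-6.126,12.954) [heading=163, draw]
    LT 97: heading 163 -> 260
    -- iteration 2/4 --
    FD 1.4: (-6.126,12.954) -> (-6.369,11.576) [heading=260, draw]
    LT 97: heading 260 -> 357
    -- iteration 3/4 --
    FD 1.4: (-6.369,11.576) -> (-4.971,11.502) [heading=357, draw]
    LT 97: heading 357 -> 94
    -- iteration 4/4 --
    FD 1.4: (-4.971,11.502) -> (-5.068,12.899) [heading=94, draw]
    LT 97: heading 94 -> 191
  ]
  -- iteration 3/4 --
  FD 11.1: (-5.068,12.899) -> (-15.964,10.781) [heading=191, draw]
  BK 6.4: (-15.964,10.781) -> (-9.682,12.002) [heading=191, draw]
  RT 180: heading 191 -> 11
  REPEAT 4 [
    -- iteration 1/4 --
    FD 1.4: (-9.682,12.002) -> (-8.308,12.269) [heading=11, draw]
    LT 97: heading 11 -> 108
    -- iteration 2/4 --
    FD 1.4: (-8.308,12.269) -> (-8.74,13.601) [heading=108, draw]
    LT 97: heading 108 -> 205
    -- iteration 3/4 --
    FD 1.4: (-8.74,13.601) -> (-10.009,13.009) [heading=205, draw]
    LT 97: heading 205 -> 302
    -- iteration 4/4 --
    FD 1.4: (-10.009,13.009) -> (-9.267,11.822) [heading=302, draw]
    LT 97: heading 302 -> 39
  ]
  -- iteration 4/4 --
  FD 11.1: (-9.267,11.822) -> (-0.641,18.807) [heading=39, draw]
  BK 6.4: (-0.641,18.807) -> (-5.615,14.78) [heading=39, draw]
  RT 180: heading 39 -> 219
  REPEAT 4 [
    -- iteration 1/4 --
    FD 1.4: (-5.615,14.78) -> (-6.703,13.899) [heading=219, draw]
    LT 97: heading 219 -> 316
    -- iteration 2/4 --
    FD 1.4: (-6.703,13.899) -> (-5.696,12.926) [heading=316, draw]
    LT 97: heading 316 -> 53
    -- iteration 3/4 --
    FD 1.4: (-5.696,12.926) -> (-4.853,14.044) [heading=53, draw]
    LT 97: heading 53 -> 150
    -- iteration 4/4 --
    FD 1.4: (-4.853,14.044) -> (-6.066,14.744) [heading=150, draw]
    LT 97: heading 150 -> 247
  ]
]
FD 3: (-6.066,14.744) -> (-7.238,11.983) [heading=247, draw]
RT 60: heading 247 -> 187
Final: pos=(-7.238,11.983), heading=187, 26 segment(s) drawn
Segments drawn: 26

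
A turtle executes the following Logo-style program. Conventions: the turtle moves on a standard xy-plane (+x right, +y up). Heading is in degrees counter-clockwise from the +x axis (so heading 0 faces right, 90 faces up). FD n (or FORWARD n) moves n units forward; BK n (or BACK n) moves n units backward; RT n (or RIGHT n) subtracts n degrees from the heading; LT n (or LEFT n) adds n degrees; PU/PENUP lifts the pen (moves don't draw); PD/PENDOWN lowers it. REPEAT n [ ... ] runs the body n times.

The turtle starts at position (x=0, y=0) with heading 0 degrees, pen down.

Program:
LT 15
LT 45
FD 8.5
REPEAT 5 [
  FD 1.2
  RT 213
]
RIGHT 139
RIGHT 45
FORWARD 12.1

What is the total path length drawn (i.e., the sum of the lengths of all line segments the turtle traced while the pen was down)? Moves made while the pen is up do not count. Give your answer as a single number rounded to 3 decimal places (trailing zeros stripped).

Answer: 26.6

Derivation:
Executing turtle program step by step:
Start: pos=(0,0), heading=0, pen down
LT 15: heading 0 -> 15
LT 45: heading 15 -> 60
FD 8.5: (0,0) -> (4.25,7.361) [heading=60, draw]
REPEAT 5 [
  -- iteration 1/5 --
  FD 1.2: (4.25,7.361) -> (4.85,8.4) [heading=60, draw]
  RT 213: heading 60 -> 207
  -- iteration 2/5 --
  FD 1.2: (4.85,8.4) -> (3.781,7.856) [heading=207, draw]
  RT 213: heading 207 -> 354
  -- iteration 3/5 --
  FD 1.2: (3.781,7.856) -> (4.974,7.73) [heading=354, draw]
  RT 213: heading 354 -> 141
  -- iteration 4/5 --
  FD 1.2: (4.974,7.73) -> (4.042,8.485) [heading=141, draw]
  RT 213: heading 141 -> 288
  -- iteration 5/5 --
  FD 1.2: (4.042,8.485) -> (4.412,7.344) [heading=288, draw]
  RT 213: heading 288 -> 75
]
RT 139: heading 75 -> 296
RT 45: heading 296 -> 251
FD 12.1: (4.412,7.344) -> (0.473,-4.097) [heading=251, draw]
Final: pos=(0.473,-4.097), heading=251, 7 segment(s) drawn

Segment lengths:
  seg 1: (0,0) -> (4.25,7.361), length = 8.5
  seg 2: (4.25,7.361) -> (4.85,8.4), length = 1.2
  seg 3: (4.85,8.4) -> (3.781,7.856), length = 1.2
  seg 4: (3.781,7.856) -> (4.974,7.73), length = 1.2
  seg 5: (4.974,7.73) -> (4.042,8.485), length = 1.2
  seg 6: (4.042,8.485) -> (4.412,7.344), length = 1.2
  seg 7: (4.412,7.344) -> (0.473,-4.097), length = 12.1
Total = 26.6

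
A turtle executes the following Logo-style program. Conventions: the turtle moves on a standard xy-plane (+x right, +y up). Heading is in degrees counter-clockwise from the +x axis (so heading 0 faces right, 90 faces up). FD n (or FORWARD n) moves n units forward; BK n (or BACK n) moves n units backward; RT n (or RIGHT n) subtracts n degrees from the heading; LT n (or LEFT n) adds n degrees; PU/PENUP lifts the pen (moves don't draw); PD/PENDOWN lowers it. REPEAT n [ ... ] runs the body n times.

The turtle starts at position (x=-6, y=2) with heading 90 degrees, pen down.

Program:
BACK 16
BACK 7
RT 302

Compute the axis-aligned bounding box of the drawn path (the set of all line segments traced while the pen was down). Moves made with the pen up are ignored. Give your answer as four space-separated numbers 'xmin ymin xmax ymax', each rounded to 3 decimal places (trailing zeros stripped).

Executing turtle program step by step:
Start: pos=(-6,2), heading=90, pen down
BK 16: (-6,2) -> (-6,-14) [heading=90, draw]
BK 7: (-6,-14) -> (-6,-21) [heading=90, draw]
RT 302: heading 90 -> 148
Final: pos=(-6,-21), heading=148, 2 segment(s) drawn

Segment endpoints: x in {-6, -6}, y in {-21, -14, 2}
xmin=-6, ymin=-21, xmax=-6, ymax=2

Answer: -6 -21 -6 2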